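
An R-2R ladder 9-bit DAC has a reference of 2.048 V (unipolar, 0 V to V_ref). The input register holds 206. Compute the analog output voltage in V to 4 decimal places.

0.8240 V

LSB = 2.048 V / 2^9 = 4.000 mV.
V_out = 0 + 206 × 0.004 V = 0.824 V.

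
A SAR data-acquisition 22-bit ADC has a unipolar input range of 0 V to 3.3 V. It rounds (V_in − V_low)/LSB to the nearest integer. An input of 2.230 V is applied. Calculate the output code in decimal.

code 2834333

LSB = 3.3 V / 4194304 = 0.79 µV.
Input sits at 2834332.703 steps above V_low.
round(2834332.703) = 2834333.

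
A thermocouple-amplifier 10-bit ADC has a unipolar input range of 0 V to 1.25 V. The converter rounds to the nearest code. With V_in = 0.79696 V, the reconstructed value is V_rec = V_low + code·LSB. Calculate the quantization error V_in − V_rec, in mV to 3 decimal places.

-0.159 mV

LSB = 1.25/2^10 = 1.221 mV.
Scaled input = 652.8696 LSBs, so code = 653.
Code 653 maps back to 0 + 653×0.0012207 V = 0.79711914 V.
Error = 0.79696 − 0.79711914 = -0.000159141 V = -0.159 mV.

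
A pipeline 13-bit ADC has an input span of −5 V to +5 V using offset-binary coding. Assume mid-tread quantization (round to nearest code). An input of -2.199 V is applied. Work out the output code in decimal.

code 2295

With 8192 levels over 10 V, one step is 1.221 mV.
(-2.199 − (−5)) / 0.0012207 = 2294.579 LSBs.
So the output code is 2295.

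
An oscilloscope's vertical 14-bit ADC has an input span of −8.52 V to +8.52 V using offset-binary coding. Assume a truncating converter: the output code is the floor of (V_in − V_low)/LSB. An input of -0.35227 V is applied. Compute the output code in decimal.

LSB = 17.04 V / 16384 = 1.040 mV.
(-0.35227 − (−8.52)) / 0.00104004 = 7853.292 LSBs.
⌊·⌋(7853.292) = 7853.

code 7853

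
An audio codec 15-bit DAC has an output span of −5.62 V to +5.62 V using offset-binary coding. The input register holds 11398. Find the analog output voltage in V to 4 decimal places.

-1.7103 V

LSB = 11.24 V / 2^15 = 343.02 µV.
V_out = (−5.62) + 11398 × 0.000343018 V = -1.71029 V.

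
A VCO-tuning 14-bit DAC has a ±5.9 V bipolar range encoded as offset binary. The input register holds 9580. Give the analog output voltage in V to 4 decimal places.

0.9997 V

LSB = 11.8 V / 2^14 = 0.720 mV.
V_out = (−5.9) + 9580 × 0.000720215 V = 0.999658 V.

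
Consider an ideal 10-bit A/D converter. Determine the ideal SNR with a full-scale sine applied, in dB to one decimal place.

SNR ≈ 6.02·N + 1.76 dB = 6.02·10 + 1.76 = 61.96 dB.

62.0 dB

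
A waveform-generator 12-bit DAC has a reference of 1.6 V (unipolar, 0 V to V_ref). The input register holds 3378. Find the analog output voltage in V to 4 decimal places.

LSB = 1.6 V / 2^12 = 390.62 µV.
V_out = 0 + 3378 × 0.000390625 V = 1.31953 V.

1.3195 V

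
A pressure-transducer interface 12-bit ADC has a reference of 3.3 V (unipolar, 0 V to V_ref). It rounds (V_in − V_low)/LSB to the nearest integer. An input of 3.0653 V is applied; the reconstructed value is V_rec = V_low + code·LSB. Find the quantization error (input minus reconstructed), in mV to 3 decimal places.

-0.252 mV

One LSB is 3.3 V / 4096 = 0.806 mV.
(V_in − V_low)/LSB = (3.0653 − 0)/0.000805664 = 3804.6875 → code 3805 (round).
Reconstructed: 3.0655518 V.
V_in − V_rec = -0.000251758 V = -0.252 mV.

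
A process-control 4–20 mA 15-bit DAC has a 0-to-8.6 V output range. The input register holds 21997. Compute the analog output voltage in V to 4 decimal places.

LSB = 8.6 V / 2^15 = 262.45 µV.
V_out = 0 + 21997 × 0.000262451 V = 5.77314 V.

5.7731 V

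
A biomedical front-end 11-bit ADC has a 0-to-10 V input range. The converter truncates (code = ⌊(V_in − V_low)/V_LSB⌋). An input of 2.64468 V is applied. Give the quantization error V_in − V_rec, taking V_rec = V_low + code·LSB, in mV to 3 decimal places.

3.078 mV

One LSB is 10 V / 2048 = 4.883 mV.
(V_in − V_low)/LSB = (2.64468 − 0)/0.00488281 = 541.6305 → code 541 (floor).
Reconstructed: 2.6416016 V.
Difference: 0.00307844 V → 3.078 mV.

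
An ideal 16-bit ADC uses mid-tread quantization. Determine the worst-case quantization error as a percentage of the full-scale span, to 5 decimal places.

0.00076 %

Rounding → worst-case error = ½ LSB = V_FS/2^17, so 100/131072 = 0.000762939 % of full scale.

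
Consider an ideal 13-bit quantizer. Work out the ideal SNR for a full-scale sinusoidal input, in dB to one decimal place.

80.0 dB

SNR ≈ 6.02·N + 1.76 dB = 6.02·13 + 1.76 = 80.02 dB.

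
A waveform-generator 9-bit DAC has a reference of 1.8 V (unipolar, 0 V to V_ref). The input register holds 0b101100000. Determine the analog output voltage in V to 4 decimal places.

1.2375 V

LSB = 1.8 V / 2^9 = 3.516 mV.
Code 0b101100000 = 352 decimal.
V_out = 0 + 352 × 0.00351563 V = 1.2375 V.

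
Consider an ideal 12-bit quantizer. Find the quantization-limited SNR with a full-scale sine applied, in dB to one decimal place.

SNR ≈ 6.02·N + 1.76 dB = 6.02·12 + 1.76 = 74.00 dB.

74.0 dB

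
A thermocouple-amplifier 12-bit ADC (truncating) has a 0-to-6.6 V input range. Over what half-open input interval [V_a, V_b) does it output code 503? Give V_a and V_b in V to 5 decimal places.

LSB = 6.6/2^12 = 1.611 mV.
V_a = V_low + 503·LSB = 0.810498 V; V_b = V_low + 504·LSB = 0.812109 V.

[0.81050 V, 0.81211 V)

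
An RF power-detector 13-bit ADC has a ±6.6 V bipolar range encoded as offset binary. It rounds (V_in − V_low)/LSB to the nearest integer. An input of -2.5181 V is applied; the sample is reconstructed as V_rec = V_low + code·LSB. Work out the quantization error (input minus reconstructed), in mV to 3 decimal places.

0.406 mV

Step size: 13.2 V ÷ 2^13 = 1.611 mV.
(-2.5181 − (−6.6))/0.00161133 = 2533.2519; round gives code 2533.
Reconstructed: -2.5185059 V.
Error = -2.5181 − (−2.5185059) = 0.000405859 V = 0.406 mV.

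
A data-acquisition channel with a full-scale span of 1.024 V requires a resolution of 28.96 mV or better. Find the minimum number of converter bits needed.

6 bits

Number of steps required ≥ 1.024 V / 28.96 mV = 35.36.
Need 2^N ≥ 35.36; 2^5 = 32, 2^6 = 64.
Minimum N = 6.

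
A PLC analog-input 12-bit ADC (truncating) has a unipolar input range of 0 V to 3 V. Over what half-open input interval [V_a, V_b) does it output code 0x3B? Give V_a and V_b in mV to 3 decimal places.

LSB = 3/2^12 = 0.732 mV.
Code 0x3B = 59 decimal.
V_a = V_low + 59·LSB = 0.0432129 V; V_b = V_low + 60·LSB = 0.0439453 V.

[43.213 mV, 43.945 mV)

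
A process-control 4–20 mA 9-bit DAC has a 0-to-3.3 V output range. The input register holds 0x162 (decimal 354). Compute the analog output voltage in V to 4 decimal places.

2.2816 V

LSB = 3.3 V / 2^9 = 6.445 mV.
Code 0x162 = 354 decimal.
V_out = 0 + 354 × 0.00644531 V = 2.28164 V.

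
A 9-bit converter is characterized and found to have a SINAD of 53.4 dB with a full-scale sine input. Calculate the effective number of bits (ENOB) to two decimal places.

ENOB = (SINAD − 1.76) / 6.02 = (53.4 − 1.76)/6.02 = 8.578.

8.58 bits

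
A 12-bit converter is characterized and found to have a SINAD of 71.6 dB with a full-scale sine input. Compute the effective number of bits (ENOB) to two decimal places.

11.60 bits

ENOB = (SINAD − 1.76) / 6.02 = (71.6 − 1.76)/6.02 = 11.601.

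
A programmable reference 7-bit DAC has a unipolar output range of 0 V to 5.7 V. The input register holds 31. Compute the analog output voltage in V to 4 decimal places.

LSB = 5.7 V / 2^7 = 44.531 mV.
V_out = 0 + 31 × 0.0445313 V = 1.38047 V.

1.3805 V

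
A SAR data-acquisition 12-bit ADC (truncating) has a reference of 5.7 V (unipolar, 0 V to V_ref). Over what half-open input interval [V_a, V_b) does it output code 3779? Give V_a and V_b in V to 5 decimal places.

[5.25886 V, 5.26025 V)

LSB = 5.7/2^12 = 1.392 mV.
V_a = V_low + 3779·LSB = 5.25886 V; V_b = V_low + 3780·LSB = 5.26025 V.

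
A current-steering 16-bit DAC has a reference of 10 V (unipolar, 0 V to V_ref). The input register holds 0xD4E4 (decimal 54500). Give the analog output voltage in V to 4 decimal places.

8.3160 V

LSB = 10 V / 2^16 = 152.59 µV.
Code 0xD4E4 = 54500 decimal.
V_out = 0 + 54500 × 0.000152588 V = 8.31604 V.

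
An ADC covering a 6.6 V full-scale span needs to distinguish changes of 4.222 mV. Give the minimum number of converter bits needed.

Number of steps required ≥ 6.6 V / 4.222 mV = 1563.24.
Need 2^N ≥ 1563.24; 2^10 = 1024, 2^11 = 2048.
Minimum N = 11.

11 bits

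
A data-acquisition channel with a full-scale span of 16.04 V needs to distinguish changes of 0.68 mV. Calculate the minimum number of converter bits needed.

Number of steps required ≥ 16.04 V / 0.68 mV = 23588.24.
Need 2^N ≥ 23588.24; 2^14 = 16384, 2^15 = 32768.
Minimum N = 15.

15 bits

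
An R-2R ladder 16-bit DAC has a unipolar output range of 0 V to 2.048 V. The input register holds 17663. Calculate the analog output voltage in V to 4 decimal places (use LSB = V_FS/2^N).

LSB = 2.048 V / 2^16 = 31.25 µV.
V_out = 0 + 17663 × 3.125e-05 V = 0.551969 V.

0.5520 V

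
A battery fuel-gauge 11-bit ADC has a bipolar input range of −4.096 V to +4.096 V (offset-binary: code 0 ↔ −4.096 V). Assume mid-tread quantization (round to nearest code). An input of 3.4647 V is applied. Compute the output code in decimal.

code 1890

With 2048 levels over 8.192 V, one step is 4.000 mV.
Input sits at 1890.175 steps above V_low.
So the output code is 1890.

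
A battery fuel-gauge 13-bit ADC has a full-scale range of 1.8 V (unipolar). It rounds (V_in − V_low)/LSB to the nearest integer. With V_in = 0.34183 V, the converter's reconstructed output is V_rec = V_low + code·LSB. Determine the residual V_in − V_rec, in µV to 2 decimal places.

LSB = 1.8/2^13 = 219.73 µV.
Scaled input = 1555.7063 LSBs, so code = 1556.
V_rec = 0 + 1556·0.000219727 = 0.34189453 V.
Difference: -6.45312e-05 V → -64.53 µV.

-64.53 µV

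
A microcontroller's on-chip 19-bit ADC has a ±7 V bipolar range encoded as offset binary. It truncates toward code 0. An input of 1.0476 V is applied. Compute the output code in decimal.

code 301375

With 524288 levels over 14 V, one step is 26.70 µV.
(V_in − V_low)/LSB = (1.0476 − (−7)) / 2.67029e-05 = 301375.722.
⌊·⌋(301375.722) = 301375.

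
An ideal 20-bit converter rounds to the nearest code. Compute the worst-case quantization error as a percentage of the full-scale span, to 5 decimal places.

0.00005 %

Rounding → worst-case error = ½ LSB = V_FS/2^21, so 100/2097152 = 4.76837e-05 % of full scale.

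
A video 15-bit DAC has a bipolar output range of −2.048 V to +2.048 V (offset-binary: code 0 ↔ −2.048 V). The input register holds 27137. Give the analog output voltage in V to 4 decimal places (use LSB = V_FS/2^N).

LSB = 4.096 V / 2^15 = 125.00 µV.
V_out = (−2.048) + 27137 × 0.000125 V = 1.34413 V.

1.3441 V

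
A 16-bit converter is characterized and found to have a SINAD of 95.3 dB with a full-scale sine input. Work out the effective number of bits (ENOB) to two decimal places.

15.54 bits

ENOB = (SINAD − 1.76) / 6.02 = (95.3 − 1.76)/6.02 = 15.538.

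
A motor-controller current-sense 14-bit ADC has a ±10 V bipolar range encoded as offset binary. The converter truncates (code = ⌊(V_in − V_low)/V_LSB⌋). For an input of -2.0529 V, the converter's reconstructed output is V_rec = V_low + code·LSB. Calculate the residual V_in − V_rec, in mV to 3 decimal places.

LSB = 20/2^14 = 1.221 mV.
(-2.0529 − (−10))/0.0012207 = 6510.2643; ⌊·⌋ gives code 6510.
Code 6510 maps back to (−10) + 6510×0.0012207 V = -2.0532227 V.
Difference: 0.000322656 V → 0.323 mV.

0.323 mV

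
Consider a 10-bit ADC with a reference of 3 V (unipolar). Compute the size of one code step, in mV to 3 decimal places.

Full-scale span = 3 V.
LSB = 3 / 2^10 = 3 / 1024 = 0.00292969 V = 2.930 mV.

2.930 mV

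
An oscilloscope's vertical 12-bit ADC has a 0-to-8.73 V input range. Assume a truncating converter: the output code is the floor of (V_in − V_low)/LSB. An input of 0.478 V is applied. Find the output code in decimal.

code 224

With 4096 levels over 8.73 V, one step is 2.131 mV.
(V_in − V_low)/LSB = (0.478 − 0) / 0.00213135 = 224.271.
⌊·⌋(224.271) = 224.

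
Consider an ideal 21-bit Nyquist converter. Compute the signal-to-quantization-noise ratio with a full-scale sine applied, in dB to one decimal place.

128.2 dB

SNR ≈ 6.02·N + 1.76 dB = 6.02·21 + 1.76 = 128.18 dB.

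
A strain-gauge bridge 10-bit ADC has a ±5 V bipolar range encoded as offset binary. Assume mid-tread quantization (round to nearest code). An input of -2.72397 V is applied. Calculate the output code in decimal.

code 233

Full-scale span = 10 V; LSB = 10/2^10 = 9.766 mV.
(-2.72397 − (−5)) / 0.00976562 = 233.065 LSBs.
Round → code 233.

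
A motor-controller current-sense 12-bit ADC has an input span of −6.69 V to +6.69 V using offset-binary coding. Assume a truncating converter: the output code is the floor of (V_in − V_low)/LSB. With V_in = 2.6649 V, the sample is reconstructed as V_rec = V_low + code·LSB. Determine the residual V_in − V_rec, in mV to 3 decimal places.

One LSB is 13.38 V / 4096 = 3.267 mV.
(2.6649 − (−6.69))/0.0032666 = 2863.8020; ⌊·⌋ gives code 2863.
Reconstructed: 2.6622803 V.
V_in − V_rec = 0.00261973 V = 2.620 mV.

2.620 mV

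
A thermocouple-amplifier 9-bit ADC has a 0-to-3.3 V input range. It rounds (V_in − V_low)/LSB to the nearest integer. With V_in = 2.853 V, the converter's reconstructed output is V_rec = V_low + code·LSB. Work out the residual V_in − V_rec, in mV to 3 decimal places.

-2.273 mV

One LSB is 3.3 V / 512 = 6.445 mV.
Scaled input = 442.6473 LSBs, so code = 443.
Code 443 maps back to 0 + 443×0.00644531 V = 2.8552734 V.
Difference: -0.00227344 V → -2.273 mV.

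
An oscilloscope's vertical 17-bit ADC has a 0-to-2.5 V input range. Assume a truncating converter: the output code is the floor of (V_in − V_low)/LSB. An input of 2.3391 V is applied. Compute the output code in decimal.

code 122636

With 131072 levels over 2.5 V, one step is 19.07 µV.
Input sits at 122636.206 steps above V_low.
Floor → code 122636.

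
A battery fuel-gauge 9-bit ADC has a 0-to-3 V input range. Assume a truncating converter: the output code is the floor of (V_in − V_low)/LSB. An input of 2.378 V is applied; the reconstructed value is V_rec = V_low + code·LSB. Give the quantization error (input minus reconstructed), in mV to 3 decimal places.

4.953 mV

LSB = 3/2^9 = 5.859 mV.
Scaled input = 405.8453 LSBs, so code = 405.
Code 405 maps back to 0 + 405×0.00585938 V = 2.3730469 V.
Difference: 0.00495313 V → 4.953 mV.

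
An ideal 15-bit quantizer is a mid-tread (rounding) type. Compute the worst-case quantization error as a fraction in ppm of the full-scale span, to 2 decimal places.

Rounding → worst-case error = ½ LSB = V_FS/2^16, so 1e+06/65536 = 15.2588 ppm of full scale.

15.26 ppm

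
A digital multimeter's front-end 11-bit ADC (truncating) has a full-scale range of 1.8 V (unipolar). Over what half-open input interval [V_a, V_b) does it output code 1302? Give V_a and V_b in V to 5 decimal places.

LSB = 1.8/2^11 = 0.879 mV.
V_a = V_low + 1302·LSB = 1.14434 V; V_b = V_low + 1303·LSB = 1.14521 V.

[1.14434 V, 1.14521 V)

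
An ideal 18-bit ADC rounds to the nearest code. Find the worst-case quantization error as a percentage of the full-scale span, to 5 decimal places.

0.00019 %

Rounding → worst-case error = ½ LSB = V_FS/2^19, so 100/524288 = 0.000190735 % of full scale.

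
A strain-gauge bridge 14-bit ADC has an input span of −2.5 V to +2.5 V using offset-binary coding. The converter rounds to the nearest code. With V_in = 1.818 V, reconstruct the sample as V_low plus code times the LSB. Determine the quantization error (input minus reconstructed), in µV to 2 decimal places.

67.87 µV

LSB = 5/2^14 = 305.18 µV.
(1.818 − (−2.5))/0.000305176 = 14149.2224; round gives code 14149.
Code 14149 maps back to (−2.5) + 14149×0.000305176 V = 1.8179321 V.
V_in − V_rec = 6.78711e-05 V = 67.87 µV.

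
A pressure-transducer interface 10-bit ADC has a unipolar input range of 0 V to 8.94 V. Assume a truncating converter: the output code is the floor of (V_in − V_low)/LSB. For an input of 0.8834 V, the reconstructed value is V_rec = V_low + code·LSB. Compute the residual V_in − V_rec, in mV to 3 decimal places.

One LSB is 8.94 V / 1024 = 8.730 mV.
(V_in − V_low)/LSB = (0.8834 − 0)/0.00873047 = 101.1859 → code 101 (floor).
Reconstructed: 0.88177734 V.
V_in − V_rec = 0.00162266 V = 1.623 mV.

1.623 mV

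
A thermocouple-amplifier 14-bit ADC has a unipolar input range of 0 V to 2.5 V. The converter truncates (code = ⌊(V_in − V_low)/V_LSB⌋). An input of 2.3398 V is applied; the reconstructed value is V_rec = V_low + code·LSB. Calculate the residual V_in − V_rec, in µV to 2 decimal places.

17.29 µV

LSB = 2.5/2^14 = 152.59 µV.
(2.3398 − 0)/0.000152588 = 15334.1133; ⌊·⌋ gives code 15334.
Reconstructed: 2.3397827 V.
V_in − V_rec = 1.72852e-05 V = 17.29 µV.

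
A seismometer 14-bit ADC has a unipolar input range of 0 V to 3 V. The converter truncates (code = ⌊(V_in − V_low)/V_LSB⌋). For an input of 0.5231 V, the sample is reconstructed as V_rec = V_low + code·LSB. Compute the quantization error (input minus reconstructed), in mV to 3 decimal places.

0.151 mV

LSB = 3/2^14 = 183.11 µV.
Scaled input = 2856.8235 LSBs, so code = 2856.
Reconstructed: 0.52294922 V.
Error = 0.5231 − 0.52294922 = 0.000150781 V = 0.151 mV.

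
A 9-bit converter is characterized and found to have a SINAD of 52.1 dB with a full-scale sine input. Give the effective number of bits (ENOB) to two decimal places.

8.36 bits

ENOB = (SINAD − 1.76) / 6.02 = (52.1 − 1.76)/6.02 = 8.362.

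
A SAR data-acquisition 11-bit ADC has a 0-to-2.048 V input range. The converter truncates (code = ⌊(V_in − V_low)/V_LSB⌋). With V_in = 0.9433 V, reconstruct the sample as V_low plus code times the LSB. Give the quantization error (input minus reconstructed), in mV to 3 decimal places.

One LSB is 2.048 V / 2048 = 1.000 mV.
Scaled input = 943.3000 LSBs, so code = 943.
Code 943 maps back to 0 + 943×0.001 V = 0.943 V.
Difference: 0.0003 V → 0.300 mV.

0.300 mV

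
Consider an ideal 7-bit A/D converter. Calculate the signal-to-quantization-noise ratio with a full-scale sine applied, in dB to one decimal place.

43.9 dB

SNR ≈ 6.02·N + 1.76 dB = 6.02·7 + 1.76 = 43.90 dB.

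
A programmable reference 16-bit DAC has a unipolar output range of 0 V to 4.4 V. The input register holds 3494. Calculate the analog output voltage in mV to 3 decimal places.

234.583 mV

LSB = 4.4 V / 2^16 = 67.14 µV.
V_out = 0 + 3494 × 6.71387e-05 V = 0.234583 V.
= 234.583 mV.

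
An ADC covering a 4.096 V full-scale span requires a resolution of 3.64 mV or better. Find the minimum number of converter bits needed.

11 bits

Number of steps required ≥ 4.096 V / 3.64 mV = 1125.27.
Need 2^N ≥ 1125.27; 2^10 = 1024, 2^11 = 2048.
Minimum N = 11.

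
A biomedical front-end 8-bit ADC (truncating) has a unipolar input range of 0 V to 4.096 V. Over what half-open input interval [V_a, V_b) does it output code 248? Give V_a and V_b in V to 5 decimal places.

[3.96800 V, 3.98400 V)

LSB = 4.096/2^8 = 16.000 mV.
V_a = V_low + 248·LSB = 3.968 V; V_b = V_low + 249·LSB = 3.984 V.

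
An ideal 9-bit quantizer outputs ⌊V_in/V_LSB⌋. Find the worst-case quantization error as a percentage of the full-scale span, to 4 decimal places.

0.1953 %

Truncating → worst-case error = 1 LSB = V_FS/2^9, so 100/512 = 0.195312 % of full scale.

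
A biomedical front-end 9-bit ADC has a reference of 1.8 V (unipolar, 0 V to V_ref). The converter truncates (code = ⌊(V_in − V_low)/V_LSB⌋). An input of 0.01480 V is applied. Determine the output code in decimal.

code 4

With 512 levels over 1.8 V, one step is 3.516 mV.
Input sits at 4.210 steps above V_low.
So the output code is 4.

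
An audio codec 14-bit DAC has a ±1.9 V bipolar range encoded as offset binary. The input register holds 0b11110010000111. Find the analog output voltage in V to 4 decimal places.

LSB = 3.8 V / 2^14 = 231.93 µV.
Code 0b11110010000111 = 15495 decimal.
V_out = (−1.9) + 15495 × 0.000231934 V = 1.69381 V.

1.6938 V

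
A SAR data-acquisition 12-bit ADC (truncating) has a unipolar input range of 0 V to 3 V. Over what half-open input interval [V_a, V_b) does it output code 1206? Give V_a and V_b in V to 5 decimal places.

[0.88330 V, 0.88403 V)

LSB = 3/2^12 = 0.732 mV.
V_a = V_low + 1206·LSB = 0.883301 V; V_b = V_low + 1207·LSB = 0.884033 V.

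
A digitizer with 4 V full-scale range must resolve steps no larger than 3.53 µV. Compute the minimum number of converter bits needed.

Number of steps required ≥ 4 V / 3.53 µV = 1133144.48.
Need 2^N ≥ 1133144.48; 2^20 = 1048576, 2^21 = 2097152.
Minimum N = 21.

21 bits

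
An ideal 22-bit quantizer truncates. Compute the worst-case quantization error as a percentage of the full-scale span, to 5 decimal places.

Truncating → worst-case error = 1 LSB = V_FS/2^22, so 100/4194304 = 2.38419e-05 % of full scale.

0.00002 %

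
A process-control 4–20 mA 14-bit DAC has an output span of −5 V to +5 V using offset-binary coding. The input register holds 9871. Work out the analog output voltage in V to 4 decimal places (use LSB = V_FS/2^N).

1.0248 V

LSB = 10 V / 2^14 = 0.610 mV.
V_out = (−5) + 9871 × 0.000610352 V = 1.02478 V.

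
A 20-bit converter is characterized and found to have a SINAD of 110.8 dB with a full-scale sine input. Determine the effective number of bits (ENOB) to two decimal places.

18.11 bits

ENOB = (SINAD − 1.76) / 6.02 = (110.8 − 1.76)/6.02 = 18.113.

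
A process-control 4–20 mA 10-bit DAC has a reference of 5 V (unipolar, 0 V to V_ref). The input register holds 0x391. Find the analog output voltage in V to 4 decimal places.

4.4580 V

LSB = 5 V / 2^10 = 4.883 mV.
Code 0x391 = 913 decimal.
V_out = 0 + 913 × 0.00488281 V = 4.45801 V.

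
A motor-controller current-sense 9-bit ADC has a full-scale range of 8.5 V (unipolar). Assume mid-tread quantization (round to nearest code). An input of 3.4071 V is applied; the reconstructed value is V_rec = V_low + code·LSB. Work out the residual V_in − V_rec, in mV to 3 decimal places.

One LSB is 8.5 V / 512 = 16.602 mV.
Scaled input = 205.2277 LSBs, so code = 205.
V_rec = 0 + 205·0.0166016 = 3.4033203 V.
Error = 3.4071 − 3.4033203 = 0.00377969 V = 3.780 mV.

3.780 mV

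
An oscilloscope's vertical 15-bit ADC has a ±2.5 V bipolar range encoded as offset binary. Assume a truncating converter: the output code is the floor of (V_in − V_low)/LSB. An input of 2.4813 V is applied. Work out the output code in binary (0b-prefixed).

code 0b111111110000101 (decimal 32645)

With 32768 levels over 5 V, one step is 152.59 µV.
(V_in − V_low)/LSB = (2.4813 − (−2.5)) / 0.000152588 = 32645.448.
⌊·⌋(32645.448) = 32645.
In binary (0b-prefixed): 0b111111110000101.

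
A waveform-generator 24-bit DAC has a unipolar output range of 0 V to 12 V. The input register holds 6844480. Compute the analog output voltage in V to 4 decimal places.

4.8956 V

LSB = 12 V / 2^24 = 0.72 µV.
V_out = 0 + 6844480 × 7.15256e-07 V = 4.89555 V.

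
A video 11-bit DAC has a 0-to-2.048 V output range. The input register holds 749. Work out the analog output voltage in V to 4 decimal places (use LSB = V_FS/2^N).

LSB = 2.048 V / 2^11 = 1.000 mV.
V_out = 0 + 749 × 0.001 V = 0.749 V.

0.7490 V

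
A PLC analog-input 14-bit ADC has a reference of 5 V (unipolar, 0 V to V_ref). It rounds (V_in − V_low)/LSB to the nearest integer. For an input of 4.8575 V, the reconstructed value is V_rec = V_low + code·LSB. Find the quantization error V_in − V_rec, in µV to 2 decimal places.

17.09 µV

LSB = 5/2^14 = 305.18 µV.
(4.8575 − 0)/0.000305176 = 15917.0560; round gives code 15917.
Reconstructed: 4.8574829 V.
Difference: 1.70898e-05 V → 17.09 µV.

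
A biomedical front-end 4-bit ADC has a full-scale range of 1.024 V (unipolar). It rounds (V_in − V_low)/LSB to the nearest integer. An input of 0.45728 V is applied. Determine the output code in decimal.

Full-scale span = 1.024 V; LSB = 1.024/2^4 = 64.000 mV.
Input sits at 7.145 steps above V_low.
So the output code is 7.

code 7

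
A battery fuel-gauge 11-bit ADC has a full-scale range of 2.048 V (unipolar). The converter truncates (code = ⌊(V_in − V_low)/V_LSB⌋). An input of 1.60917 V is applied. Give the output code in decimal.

code 1609

LSB = 2.048 V / 2048 = 1.000 mV.
(1.60917 − 0) / 0.001 = 1609.170 LSBs.
So the output code is 1609.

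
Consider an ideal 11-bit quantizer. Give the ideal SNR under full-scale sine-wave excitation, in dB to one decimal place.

SNR ≈ 6.02·N + 1.76 dB = 6.02·11 + 1.76 = 67.98 dB.

68.0 dB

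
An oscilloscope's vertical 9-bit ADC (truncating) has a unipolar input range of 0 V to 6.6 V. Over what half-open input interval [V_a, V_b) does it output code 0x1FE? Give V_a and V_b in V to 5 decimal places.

[6.57422 V, 6.58711 V)

LSB = 6.6/2^9 = 12.891 mV.
Code 0x1FE = 510 decimal.
V_a = V_low + 510·LSB = 6.57422 V; V_b = V_low + 511·LSB = 6.58711 V.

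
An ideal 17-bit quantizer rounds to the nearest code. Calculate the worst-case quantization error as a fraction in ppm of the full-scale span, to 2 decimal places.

3.81 ppm

Rounding → worst-case error = ½ LSB = V_FS/2^18, so 1e+06/262144 = 3.8147 ppm of full scale.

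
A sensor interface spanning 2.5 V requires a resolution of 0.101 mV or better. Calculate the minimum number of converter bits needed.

Number of steps required ≥ 2.5 V / 0.101 mV = 24752.48.
Need 2^N ≥ 24752.48; 2^14 = 16384, 2^15 = 32768.
Minimum N = 15.

15 bits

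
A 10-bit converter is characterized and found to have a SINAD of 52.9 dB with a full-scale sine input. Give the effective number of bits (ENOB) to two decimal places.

ENOB = (SINAD − 1.76) / 6.02 = (52.9 − 1.76)/6.02 = 8.495.

8.50 bits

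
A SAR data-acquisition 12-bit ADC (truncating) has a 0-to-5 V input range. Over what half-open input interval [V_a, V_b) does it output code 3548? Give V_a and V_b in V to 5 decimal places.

LSB = 5/2^12 = 1.221 mV.
V_a = V_low + 3548·LSB = 4.33105 V; V_b = V_low + 3549·LSB = 4.33228 V.

[4.33105 V, 4.33228 V)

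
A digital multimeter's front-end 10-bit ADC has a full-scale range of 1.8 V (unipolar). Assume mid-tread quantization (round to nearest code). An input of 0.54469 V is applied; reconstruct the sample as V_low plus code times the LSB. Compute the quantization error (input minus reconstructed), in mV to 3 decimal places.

-0.232 mV

LSB = 1.8/2^10 = 1.758 mV.
(V_in − V_low)/LSB = (0.54469 − 0)/0.00175781 = 309.8681 → code 310 (round).
Code 310 maps back to 0 + 310×0.00175781 V = 0.54492188 V.
V_in − V_rec = -0.000231875 V = -0.232 mV.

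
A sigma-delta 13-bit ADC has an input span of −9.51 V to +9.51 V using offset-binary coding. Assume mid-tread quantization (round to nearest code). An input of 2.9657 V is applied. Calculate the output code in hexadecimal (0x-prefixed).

code 0x14FD (decimal 5373)

Full-scale span = 19.02 V; LSB = 19.02/2^13 = 2.322 mV.
Input sits at 5373.340 steps above V_low.
Round → code 5373.
In hexadecimal (0x-prefixed): 0x14FD.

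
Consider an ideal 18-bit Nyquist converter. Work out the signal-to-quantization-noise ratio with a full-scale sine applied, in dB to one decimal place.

110.1 dB

SNR ≈ 6.02·N + 1.76 dB = 6.02·18 + 1.76 = 110.12 dB.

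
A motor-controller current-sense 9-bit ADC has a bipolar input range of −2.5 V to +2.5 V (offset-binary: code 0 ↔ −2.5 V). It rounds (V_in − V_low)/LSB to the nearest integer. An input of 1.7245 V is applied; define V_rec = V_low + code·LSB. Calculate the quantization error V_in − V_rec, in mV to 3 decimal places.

Step size: 5 V ÷ 2^9 = 9.766 mV.
Scaled input = 432.5888 LSBs, so code = 433.
V_rec = (−2.5) + 433·0.00976562 = 1.7285156 V.
Error = 1.7245 − 1.7285156 = -0.00401563 V = -4.016 mV.

-4.016 mV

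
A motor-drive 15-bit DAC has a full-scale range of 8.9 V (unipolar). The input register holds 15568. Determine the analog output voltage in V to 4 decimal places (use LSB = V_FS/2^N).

LSB = 8.9 V / 2^15 = 271.61 µV.
V_out = 0 + 15568 × 0.000271606 V = 4.22837 V.

4.2284 V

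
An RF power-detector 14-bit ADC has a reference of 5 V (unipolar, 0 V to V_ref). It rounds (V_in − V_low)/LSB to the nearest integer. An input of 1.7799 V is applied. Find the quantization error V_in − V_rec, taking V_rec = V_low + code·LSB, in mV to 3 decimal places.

LSB = 5/2^14 = 305.18 µV.
(V_in − V_low)/LSB = (1.7799 − 0)/0.000305176 = 5832.3763 → code 5832 (round).
V_rec = 0 + 5832·0.000305176 = 1.7797852 V.
Difference: 0.000114844 V → 0.115 mV.

0.115 mV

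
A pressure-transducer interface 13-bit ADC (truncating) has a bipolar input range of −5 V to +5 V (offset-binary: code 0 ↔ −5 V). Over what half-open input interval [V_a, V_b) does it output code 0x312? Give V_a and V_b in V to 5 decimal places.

[-4.04053 V, -4.03931 V)

LSB = 10/2^13 = 1.221 mV.
Code 0x312 = 786 decimal.
V_a = V_low + 786·LSB = -4.04053 V; V_b = V_low + 787·LSB = -4.03931 V.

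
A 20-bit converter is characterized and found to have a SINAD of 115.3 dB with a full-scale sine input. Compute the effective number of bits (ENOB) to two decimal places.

ENOB = (SINAD − 1.76) / 6.02 = (115.3 − 1.76)/6.02 = 18.860.

18.86 bits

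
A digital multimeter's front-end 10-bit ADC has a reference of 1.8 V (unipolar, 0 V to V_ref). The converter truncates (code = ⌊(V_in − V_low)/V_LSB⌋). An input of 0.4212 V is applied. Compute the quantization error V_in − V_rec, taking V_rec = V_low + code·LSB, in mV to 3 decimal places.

Step size: 1.8 V ÷ 2^10 = 1.758 mV.
(V_in − V_low)/LSB = (0.4212 − 0)/0.00175781 = 239.6160 → code 239 (floor).
Reconstructed: 0.42011719 V.
V_in − V_rec = 0.00108281 V = 1.083 mV.

1.083 mV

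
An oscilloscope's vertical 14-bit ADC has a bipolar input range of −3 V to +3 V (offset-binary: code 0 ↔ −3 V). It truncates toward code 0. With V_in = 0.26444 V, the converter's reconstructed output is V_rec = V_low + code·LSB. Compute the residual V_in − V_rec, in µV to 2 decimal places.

35.70 µV

LSB = 6/2^14 = 366.21 µV.
(0.26444 − (−3))/0.000366211 = 8914.0975; ⌊·⌋ gives code 8914.
V_rec = (−3) + 8914·0.000366211 = 0.2644043 V.
Difference: 3.57031e-05 V → 35.70 µV.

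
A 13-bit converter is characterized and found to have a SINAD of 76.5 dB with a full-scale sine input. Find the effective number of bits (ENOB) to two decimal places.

ENOB = (SINAD − 1.76) / 6.02 = (76.5 − 1.76)/6.02 = 12.415.

12.42 bits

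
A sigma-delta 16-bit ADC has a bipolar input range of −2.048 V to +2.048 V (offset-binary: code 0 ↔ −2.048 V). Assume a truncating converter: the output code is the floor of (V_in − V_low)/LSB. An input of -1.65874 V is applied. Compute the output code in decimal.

code 6228

With 65536 levels over 4.096 V, one step is 62.50 µV.
(V_in − V_low)/LSB = (-1.65874 − (−2.048)) / 6.25e-05 = 6228.160.
Floor → code 6228.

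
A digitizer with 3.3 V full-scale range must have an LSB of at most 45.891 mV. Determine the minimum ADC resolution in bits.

7 bits

Number of steps required ≥ 3.3 V / 45.891 mV = 71.91.
Need 2^N ≥ 71.91; 2^6 = 64, 2^7 = 128.
Minimum N = 7.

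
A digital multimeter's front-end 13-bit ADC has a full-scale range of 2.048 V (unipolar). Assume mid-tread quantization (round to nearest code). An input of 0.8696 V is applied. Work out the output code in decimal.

code 3478

LSB = 2.048 V / 8192 = 250.00 µV.
(0.8696 − 0) / 0.00025 = 3478.400 LSBs.
So the output code is 3478.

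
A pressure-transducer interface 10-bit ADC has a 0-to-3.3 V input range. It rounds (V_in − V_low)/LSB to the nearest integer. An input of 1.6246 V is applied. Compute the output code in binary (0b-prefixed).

code 0b111111000 (decimal 504)

LSB = 3.3 V / 1024 = 3.223 mV.
(1.6246 − 0) / 0.00322266 = 504.118 LSBs.
Round → code 504.
In binary (0b-prefixed): 0b111111000.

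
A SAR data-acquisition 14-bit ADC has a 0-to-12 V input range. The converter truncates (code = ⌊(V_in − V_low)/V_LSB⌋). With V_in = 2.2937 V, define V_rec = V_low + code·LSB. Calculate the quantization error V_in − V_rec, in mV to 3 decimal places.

One LSB is 12 V / 16384 = 0.732 mV.
(V_in − V_low)/LSB = (2.2937 − 0)/0.000732422 = 3131.6651 → code 3131 (floor).
Code 3131 maps back to 0 + 3131×0.000732422 V = 2.2932129 V.
Error = 2.2937 − 2.2932129 = 0.000487109 V = 0.487 mV.

0.487 mV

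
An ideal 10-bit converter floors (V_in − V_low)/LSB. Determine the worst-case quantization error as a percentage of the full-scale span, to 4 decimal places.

0.0977 %

Truncating → worst-case error = 1 LSB = V_FS/2^10, so 100/1024 = 0.0976562 % of full scale.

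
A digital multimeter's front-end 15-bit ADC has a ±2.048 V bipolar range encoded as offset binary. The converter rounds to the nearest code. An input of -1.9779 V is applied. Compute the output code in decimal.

Full-scale span = 4.096 V; LSB = 4.096/2^15 = 125.00 µV.
(-1.9779 − (−2.048)) / 0.000125 = 560.800 LSBs.
So the output code is 561.

code 561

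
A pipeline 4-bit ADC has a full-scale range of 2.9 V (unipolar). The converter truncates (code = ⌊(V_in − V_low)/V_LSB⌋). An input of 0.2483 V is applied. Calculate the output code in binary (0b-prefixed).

code 0b1 (decimal 1)

With 16 levels over 2.9 V, one step is 181.250 mV.
(0.2483 − 0) / 0.18125 = 1.370 LSBs.
Floor → code 1.
In binary (0b-prefixed): 0b1.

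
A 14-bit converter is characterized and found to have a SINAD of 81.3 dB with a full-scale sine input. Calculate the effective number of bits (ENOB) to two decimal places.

ENOB = (SINAD − 1.76) / 6.02 = (81.3 − 1.76)/6.02 = 13.213.

13.21 bits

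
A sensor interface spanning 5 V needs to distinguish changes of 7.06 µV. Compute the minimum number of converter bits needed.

20 bits

Number of steps required ≥ 5 V / 7.06 µV = 708215.30.
Need 2^N ≥ 708215.30; 2^19 = 524288, 2^20 = 1048576.
Minimum N = 20.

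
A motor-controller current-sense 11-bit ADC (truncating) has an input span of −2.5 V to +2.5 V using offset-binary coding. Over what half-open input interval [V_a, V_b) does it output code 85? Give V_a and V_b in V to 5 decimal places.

[-2.29248 V, -2.29004 V)

LSB = 5/2^11 = 2.441 mV.
V_a = V_low + 85·LSB = -2.29248 V; V_b = V_low + 86·LSB = -2.29004 V.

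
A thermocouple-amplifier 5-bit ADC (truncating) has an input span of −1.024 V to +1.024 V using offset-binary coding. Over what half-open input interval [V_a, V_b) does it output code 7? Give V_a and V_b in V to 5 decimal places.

LSB = 2.048/2^5 = 64.000 mV.
V_a = V_low + 7·LSB = -0.576 V; V_b = V_low + 8·LSB = -0.512 V.

[-0.57600 V, -0.51200 V)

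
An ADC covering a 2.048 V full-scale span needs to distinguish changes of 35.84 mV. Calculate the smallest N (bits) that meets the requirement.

Number of steps required ≥ 2.048 V / 35.84 mV = 57.14.
Need 2^N ≥ 57.14; 2^5 = 32, 2^6 = 64.
Minimum N = 6.

6 bits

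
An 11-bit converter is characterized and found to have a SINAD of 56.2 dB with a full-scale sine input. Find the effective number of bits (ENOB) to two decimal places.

9.04 bits

ENOB = (SINAD − 1.76) / 6.02 = (56.2 − 1.76)/6.02 = 9.043.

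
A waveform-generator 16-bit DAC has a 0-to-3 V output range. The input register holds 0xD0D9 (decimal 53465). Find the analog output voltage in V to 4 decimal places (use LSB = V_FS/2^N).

LSB = 3 V / 2^16 = 45.78 µV.
Code 0xD0D9 = 53465 decimal.
V_out = 0 + 53465 × 4.57764e-05 V = 2.44743 V.

2.4474 V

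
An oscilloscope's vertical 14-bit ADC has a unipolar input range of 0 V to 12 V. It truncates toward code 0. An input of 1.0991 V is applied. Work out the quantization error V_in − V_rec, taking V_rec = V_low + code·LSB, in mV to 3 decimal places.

LSB = 12/2^14 = 0.732 mV.
(1.0991 − 0)/0.000732422 = 1500.6379; ⌊·⌋ gives code 1500.
V_rec = 0 + 1500·0.000732422 = 1.0986328 V.
Difference: 0.000467187 V → 0.467 mV.

0.467 mV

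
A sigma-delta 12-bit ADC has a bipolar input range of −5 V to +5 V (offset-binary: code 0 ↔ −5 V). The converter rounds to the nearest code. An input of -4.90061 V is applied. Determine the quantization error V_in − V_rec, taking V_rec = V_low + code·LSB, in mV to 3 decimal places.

-0.708 mV

One LSB is 10 V / 4096 = 2.441 mV.
(-4.90061 − (−5))/0.00244141 = 40.7101; round gives code 41.
V_rec = (−5) + 41·0.00244141 = -4.8999023 V.
Difference: -0.000707656 V → -0.708 mV.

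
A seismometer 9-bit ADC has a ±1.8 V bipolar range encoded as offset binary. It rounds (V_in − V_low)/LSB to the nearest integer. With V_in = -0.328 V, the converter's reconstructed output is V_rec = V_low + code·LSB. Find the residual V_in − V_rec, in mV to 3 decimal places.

2.469 mV

Step size: 3.6 V ÷ 2^9 = 7.031 mV.
(-0.328 − (−1.8))/0.00703125 = 209.3511; round gives code 209.
Code 209 maps back to (−1.8) + 209×0.00703125 V = -0.33046875 V.
Error = -0.328 − (−0.33046875) = 0.00246875 V = 2.469 mV.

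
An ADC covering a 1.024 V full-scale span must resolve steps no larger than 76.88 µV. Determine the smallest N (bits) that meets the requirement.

Number of steps required ≥ 1.024 V / 76.88 µV = 13319.46.
Need 2^N ≥ 13319.46; 2^13 = 8192, 2^14 = 16384.
Minimum N = 14.

14 bits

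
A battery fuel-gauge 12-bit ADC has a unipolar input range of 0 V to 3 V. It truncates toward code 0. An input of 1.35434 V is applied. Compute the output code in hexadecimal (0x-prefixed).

LSB = 3 V / 4096 = 0.732 mV.
(1.35434 − 0) / 0.000732422 = 1849.126 LSBs.
⌊·⌋(1849.126) = 1849.
In hexadecimal (0x-prefixed): 0x739.

code 0x739 (decimal 1849)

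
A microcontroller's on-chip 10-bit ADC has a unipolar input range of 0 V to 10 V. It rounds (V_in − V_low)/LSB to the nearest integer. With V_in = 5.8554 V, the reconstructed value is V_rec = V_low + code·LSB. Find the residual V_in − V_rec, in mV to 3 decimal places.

-3.975 mV

One LSB is 10 V / 1024 = 9.766 mV.
Scaled input = 599.5930 LSBs, so code = 600.
Reconstructed: 5.859375 V.
Error = 5.8554 − 5.859375 = -0.003975 V = -3.975 mV.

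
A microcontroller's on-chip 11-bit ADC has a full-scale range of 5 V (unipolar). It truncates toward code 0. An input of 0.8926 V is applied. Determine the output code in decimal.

code 365

With 2048 levels over 5 V, one step is 2.441 mV.
(V_in − V_low)/LSB = (0.8926 − 0) / 0.00244141 = 365.609.
So the output code is 365.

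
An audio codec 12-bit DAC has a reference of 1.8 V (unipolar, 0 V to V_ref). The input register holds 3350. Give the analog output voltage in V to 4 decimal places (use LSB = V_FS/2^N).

1.4722 V

LSB = 1.8 V / 2^12 = 439.45 µV.
V_out = 0 + 3350 × 0.000439453 V = 1.47217 V.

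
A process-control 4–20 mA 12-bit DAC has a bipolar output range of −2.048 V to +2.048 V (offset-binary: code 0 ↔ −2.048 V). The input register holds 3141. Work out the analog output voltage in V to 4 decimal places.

LSB = 4.096 V / 2^12 = 1.000 mV.
V_out = (−2.048) + 3141 × 0.001 V = 1.093 V.

1.0930 V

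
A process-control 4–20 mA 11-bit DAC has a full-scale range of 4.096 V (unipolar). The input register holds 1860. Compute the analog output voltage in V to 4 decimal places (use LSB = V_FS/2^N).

LSB = 4.096 V / 2^11 = 2.000 mV.
V_out = 0 + 1860 × 0.002 V = 3.72 V.

3.7200 V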